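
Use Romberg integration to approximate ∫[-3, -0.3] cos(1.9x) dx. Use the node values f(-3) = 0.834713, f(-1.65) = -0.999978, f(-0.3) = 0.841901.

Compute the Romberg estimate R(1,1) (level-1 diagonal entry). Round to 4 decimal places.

R(0,0) (trapezoid, 1 panel, h=2.7000): 2.263429
R(1,0) (trapezoid, 2 panels, h=1.3500): -0.218256
R(1,1) = -0.218256 + (-0.218256 − 2.263429)/3 = -1.045484

-1.0455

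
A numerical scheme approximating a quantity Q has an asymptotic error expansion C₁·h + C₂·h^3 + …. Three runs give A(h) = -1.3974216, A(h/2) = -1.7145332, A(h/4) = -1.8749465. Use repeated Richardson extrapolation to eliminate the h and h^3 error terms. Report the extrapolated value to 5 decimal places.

-2.03589

First eliminate the h term (factor 2^1 = 2):
  B₁ = (2·(-1.7145332) − (-1.3974216))/1 = -2.0316448
  B₂ = (2·(-1.8749465) − (-1.7145332))/1 = -2.0353598
Then eliminate the h^3 term (factor 2^3 = 8):
  (8·(-2.0353598) − (-2.0316448))/7 = -2.0358905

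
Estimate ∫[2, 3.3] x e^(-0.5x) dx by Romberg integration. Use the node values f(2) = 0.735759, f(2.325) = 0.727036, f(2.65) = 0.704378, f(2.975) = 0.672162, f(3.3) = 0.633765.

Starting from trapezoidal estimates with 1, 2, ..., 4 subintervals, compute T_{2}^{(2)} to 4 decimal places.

0.9073

T_{0}^{(0)} (trapezoid, 1 panel, h=1.3000): 0.890191
T_{1}^{(0)} (trapezoid, 2 panels, h=0.6500): 0.902941
T_{2}^{(0)} (trapezoid, 4 panels, h=0.3250): 0.906210
T_{1}^{(1)} = 0.902941 + (0.902941 − 0.890191)/3 = 0.907191
T_{2}^{(1)} = 0.906210 + (0.906210 − 0.902941)/3 = 0.907300
T_{2}^{(2)} = 0.907300 + (0.907300 − 0.907191)/15 = 0.907307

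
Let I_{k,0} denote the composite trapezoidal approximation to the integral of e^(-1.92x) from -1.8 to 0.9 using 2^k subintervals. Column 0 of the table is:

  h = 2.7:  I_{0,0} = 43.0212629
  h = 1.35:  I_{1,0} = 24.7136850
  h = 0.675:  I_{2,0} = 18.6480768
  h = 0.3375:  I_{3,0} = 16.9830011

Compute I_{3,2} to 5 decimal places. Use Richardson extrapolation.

I_{2,1} = (4·18.6480768 − 24.7136850) / 3 = 16.6262074
I_{3,1} = 16.9830011 + (16.9830011 − 18.6480768)/3 = 16.4279759
I_{3,2} = 16.4279759 + (16.4279759 − 16.6262074)/15 = 16.4147605

16.41476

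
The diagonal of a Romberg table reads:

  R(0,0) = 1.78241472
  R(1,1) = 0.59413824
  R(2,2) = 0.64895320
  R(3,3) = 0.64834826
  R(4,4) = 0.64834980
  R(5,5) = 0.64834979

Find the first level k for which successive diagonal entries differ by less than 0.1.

|R(1,1) − R(0,0)| = 1.18827648 ≥ 0.1
|R(2,2) − R(1,1)| = 0.05481496 < 0.1

k = 2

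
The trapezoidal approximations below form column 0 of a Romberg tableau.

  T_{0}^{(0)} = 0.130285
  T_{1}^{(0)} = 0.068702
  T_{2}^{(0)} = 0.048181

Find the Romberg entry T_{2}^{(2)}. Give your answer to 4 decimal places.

0.0409

Richardson extrapolation on the trapezoidal column (denominator 4−1=3):
T_{1}^{(1)} = 0.068702 + (0.068702 − 0.130285)/3 = 0.048174
T_{2}^{(1)} = 0.048181 + (0.048181 − 0.068702)/3 = 0.041341
T_{2}^{(2)} = 0.041341 + (0.041341 − 0.048174)/15 = 0.040885
(Column j=1 coincides with Simpson's rule on the same nodes.)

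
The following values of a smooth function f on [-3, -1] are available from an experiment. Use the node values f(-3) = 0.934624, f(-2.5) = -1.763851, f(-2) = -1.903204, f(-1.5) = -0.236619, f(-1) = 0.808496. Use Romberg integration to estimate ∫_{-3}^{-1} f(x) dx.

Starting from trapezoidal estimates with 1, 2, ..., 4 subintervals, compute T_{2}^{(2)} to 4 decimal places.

-1.6589

T_{0}^{(0)} (trapezoid, 1 panel, h=2.0000): 1.743120
T_{1}^{(0)} (trapezoid, 2 panels, h=1.0000): -1.031644
T_{2}^{(0)} (trapezoid, 4 panels, h=0.5000): -1.516057
T_{1}^{(1)} = -1.031644 + (-1.031644 − 1.743120)/3 = -1.956565
T_{2}^{(1)} = -1.516057 + (-1.516057 − (-1.031644))/3 = -1.677528
T_{2}^{(2)} = -1.677528 + (-1.677528 − (-1.956565))/15 = -1.658926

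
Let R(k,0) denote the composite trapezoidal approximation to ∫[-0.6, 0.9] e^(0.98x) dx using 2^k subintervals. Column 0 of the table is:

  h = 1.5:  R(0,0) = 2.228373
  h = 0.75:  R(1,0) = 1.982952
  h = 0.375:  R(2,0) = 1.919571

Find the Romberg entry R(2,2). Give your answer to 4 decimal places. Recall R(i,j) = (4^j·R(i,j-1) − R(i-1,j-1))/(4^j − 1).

Richardson extrapolation on the trapezoidal column (denominator 4−1=3):
R(1,1) = (4·1.982952 − 2.228373) / 3 = 1.901145
R(2,1) = 1.919571 + (1.919571 − 1.982952)/3 = 1.898444
R(2,2) = 1.898444 + (1.898444 − 1.901145)/15 = 1.898264

1.8983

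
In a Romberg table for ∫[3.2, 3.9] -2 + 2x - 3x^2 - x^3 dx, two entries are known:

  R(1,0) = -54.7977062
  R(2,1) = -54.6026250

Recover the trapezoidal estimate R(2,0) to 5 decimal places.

-54.65140

From R(2,1) = (4·R(2,0) − R(1,0))/3, solve for R(2,0):
4·R(2,0) = 3·(-54.6026250) + (-54.7977062) = -218.6055812
R(2,0) = -54.6513953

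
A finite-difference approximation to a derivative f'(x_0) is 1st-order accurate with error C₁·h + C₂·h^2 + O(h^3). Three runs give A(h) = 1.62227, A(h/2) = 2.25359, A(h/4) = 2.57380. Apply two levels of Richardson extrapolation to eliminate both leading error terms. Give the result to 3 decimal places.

First eliminate the h term (factor 2^1 = 2):
  B₁ = (2·2.25359 − 1.62227)/1 = 2.88491
  B₂ = (2·2.57380 − 2.25359)/1 = 2.89401
Then eliminate the h^2 term (factor 2^2 = 4):
  (4·2.89401 − 2.88491)/3 = 2.89704

2.897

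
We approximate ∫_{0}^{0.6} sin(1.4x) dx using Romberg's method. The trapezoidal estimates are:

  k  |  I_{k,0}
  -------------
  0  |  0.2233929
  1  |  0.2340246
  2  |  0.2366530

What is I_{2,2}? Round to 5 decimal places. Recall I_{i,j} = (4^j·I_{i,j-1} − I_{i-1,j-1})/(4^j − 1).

0.23753

Richardson extrapolation on the trapezoidal column (denominator 4−1=3):
I_{1,1} = (4·0.2340246 − 0.2233929) / 3 = 0.2375685
I_{2,1} = (4·0.2366530 − 0.2340246) / 3 = 0.2375291
I_{2,2} = 0.2375291 + (0.2375291 − 0.2375685)/15 = 0.2375265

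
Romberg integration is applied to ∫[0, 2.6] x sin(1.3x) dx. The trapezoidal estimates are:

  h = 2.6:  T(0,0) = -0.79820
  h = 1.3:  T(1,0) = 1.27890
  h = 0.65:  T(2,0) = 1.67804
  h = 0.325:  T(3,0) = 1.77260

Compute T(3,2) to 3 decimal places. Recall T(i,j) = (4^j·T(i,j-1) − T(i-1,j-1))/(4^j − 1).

1.804

T(2,1) = 1.67804 + (1.67804 − 1.27890)/3 = 1.81109
T(3,1) = 1.77260 + (1.77260 − 1.67804)/3 = 1.80412
T(3,2) = 1.80412 + (1.80412 − 1.81109)/15 = 1.80366
(Column j=1 coincides with Simpson's rule on the same nodes.)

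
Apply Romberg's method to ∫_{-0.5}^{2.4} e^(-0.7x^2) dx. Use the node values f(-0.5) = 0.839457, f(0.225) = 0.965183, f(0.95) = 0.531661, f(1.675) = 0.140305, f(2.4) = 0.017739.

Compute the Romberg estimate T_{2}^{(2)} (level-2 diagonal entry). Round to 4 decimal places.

T_{0}^{(0)} (trapezoid, 1 panel, h=2.9000): 1.242934
T_{1}^{(0)} (trapezoid, 2 panels, h=1.4500): 1.392376
T_{2}^{(0)} (trapezoid, 4 panels, h=0.7250): 1.497667
T_{1}^{(1)} = 1.392376 + (1.392376 − 1.242934)/3 = 1.442190
T_{2}^{(1)} = 1.497667 + (1.497667 − 1.392376)/3 = 1.532764
T_{2}^{(2)} = 1.532764 + (1.532764 − 1.442190)/15 = 1.538802

1.5388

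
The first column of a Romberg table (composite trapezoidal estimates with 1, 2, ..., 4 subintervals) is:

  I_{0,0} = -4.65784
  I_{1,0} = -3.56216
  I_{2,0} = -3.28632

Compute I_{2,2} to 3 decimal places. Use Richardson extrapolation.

-3.194

Richardson extrapolation on the trapezoidal column (denominator 4−1=3):
I_{1,1} = (4·(-3.56216) − (-4.65784)) / 3 = -3.19693
I_{2,1} = -3.28632 + (-3.28632 − (-3.56216))/3 = -3.19437
I_{2,2} = -3.19437 + (-3.19437 − (-3.19693))/15 = -3.19420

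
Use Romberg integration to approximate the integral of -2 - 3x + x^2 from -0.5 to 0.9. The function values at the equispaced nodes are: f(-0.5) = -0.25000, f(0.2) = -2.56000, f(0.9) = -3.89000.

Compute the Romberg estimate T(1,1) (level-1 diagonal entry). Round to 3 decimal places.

-3.355

T(0,0) (trapezoid, 1 panel, h=1.4000): -2.89800
T(1,0) (trapezoid, 2 panels, h=0.7000): -3.24100
T(1,1) = -3.24100 + (-3.24100 − (-2.89800))/3 = -3.35533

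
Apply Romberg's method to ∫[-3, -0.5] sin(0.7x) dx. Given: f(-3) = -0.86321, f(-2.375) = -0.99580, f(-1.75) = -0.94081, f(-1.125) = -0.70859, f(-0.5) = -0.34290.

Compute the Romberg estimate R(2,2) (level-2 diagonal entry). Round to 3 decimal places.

R(0,0) (trapezoid, 1 panel, h=2.5000): -1.50764
R(1,0) (trapezoid, 2 panels, h=1.2500): -1.92983
R(2,0) (trapezoid, 4 panels, h=0.6250): -2.03016
R(1,1) = -1.92983 + (-1.92983 − (-1.50764))/3 = -2.07056
R(2,1) = -2.03016 + (-2.03016 − (-1.92983))/3 = -2.06360
R(2,2) = -2.06360 + (-2.06360 − (-2.07056))/15 = -2.06314

-2.063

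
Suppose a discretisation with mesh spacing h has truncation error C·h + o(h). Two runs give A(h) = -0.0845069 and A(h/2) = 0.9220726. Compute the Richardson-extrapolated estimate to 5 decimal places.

1.92865

The leading error scales as h; refining by a factor of 2 reduces it by 2^1 = 2.
Extrapolated value = (2·A(h/2) − A(h)) / (2 − 1)
= (2·0.9220726 − (-0.0845069)) / 1
= 1.9286521 / 1 = 1.9286521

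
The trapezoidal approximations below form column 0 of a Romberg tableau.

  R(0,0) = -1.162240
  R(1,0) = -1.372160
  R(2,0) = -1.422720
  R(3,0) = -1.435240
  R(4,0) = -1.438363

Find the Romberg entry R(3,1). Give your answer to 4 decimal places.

-1.4394

R(3,1) = (4·(-1.435240) − (-1.422720)) / 3 = -1.439413
(Column j=1 coincides with Simpson's rule on the same nodes.)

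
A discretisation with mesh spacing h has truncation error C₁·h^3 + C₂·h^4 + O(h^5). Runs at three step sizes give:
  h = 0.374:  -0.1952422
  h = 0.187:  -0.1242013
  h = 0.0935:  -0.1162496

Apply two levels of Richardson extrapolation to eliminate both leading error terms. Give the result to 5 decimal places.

First eliminate the h^3 term (factor 2^3 = 8):
  B₁ = (8·(-0.1242013) − (-0.1952422))/7 = -0.1140526
  B₂ = (8·(-0.1162496) − (-0.1242013))/7 = -0.1151136
Then eliminate the h^4 term (factor 2^4 = 16):
  (16·(-0.1151136) − (-0.1140526))/15 = -0.1151843

-0.11518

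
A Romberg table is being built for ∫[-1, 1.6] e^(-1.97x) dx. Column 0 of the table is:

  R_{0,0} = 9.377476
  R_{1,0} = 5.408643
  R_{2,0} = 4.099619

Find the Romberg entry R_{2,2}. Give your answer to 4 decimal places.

3.6351

Richardson extrapolation on the trapezoidal column (denominator 4−1=3):
R_{1,1} = 5.408643 + (5.408643 − 9.377476)/3 = 4.085699
R_{2,1} = 4.099619 + (4.099619 − 5.408643)/3 = 3.663278
R_{2,2} = (16·3.663278 − 4.085699) / 15 = 3.635117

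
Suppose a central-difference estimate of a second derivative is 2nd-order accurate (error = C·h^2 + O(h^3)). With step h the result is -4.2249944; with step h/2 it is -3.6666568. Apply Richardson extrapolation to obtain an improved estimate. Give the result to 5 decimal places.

-3.48054

The leading error scales as h^2; refining by a factor of 2 reduces it by 2^2 = 4.
Extrapolated value = (4·A(h/2) − A(h)) / (4 − 1)
= (4·(-3.6666568) − (-4.2249944)) / 3
= -10.4416328 / 3 = -3.4805443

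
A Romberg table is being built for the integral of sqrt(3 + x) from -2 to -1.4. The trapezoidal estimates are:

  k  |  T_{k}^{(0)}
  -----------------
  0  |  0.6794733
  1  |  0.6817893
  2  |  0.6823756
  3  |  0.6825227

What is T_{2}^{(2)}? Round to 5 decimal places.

T_{1}^{(1)} = (4·0.6817893 − 0.6794733) / 3 = 0.6825613
T_{2}^{(1)} = (4·0.6823756 − 0.6817893) / 3 = 0.6825710
T_{2}^{(2)} = (16·0.6825710 − 0.6825613) / 15 = 0.6825716

0.68257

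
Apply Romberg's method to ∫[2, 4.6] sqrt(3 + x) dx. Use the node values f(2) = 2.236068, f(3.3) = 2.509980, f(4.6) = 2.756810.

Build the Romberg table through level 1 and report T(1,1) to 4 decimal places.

T(0,0) (trapezoid, 1 panel, h=2.6000): 6.490741
T(1,0) (trapezoid, 2 panels, h=1.3000): 6.508345
T(1,1) = 6.508345 + (6.508345 − 6.490741)/3 = 6.514213

6.5142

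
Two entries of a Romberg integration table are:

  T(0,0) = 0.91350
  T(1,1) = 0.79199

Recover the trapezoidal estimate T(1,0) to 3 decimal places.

From T(1,1) = (4·T(1,0) − T(0,0))/3, solve for T(1,0):
4·T(1,0) = 3·0.79199 + 0.91350 = 3.28947
T(1,0) = 0.82237

0.822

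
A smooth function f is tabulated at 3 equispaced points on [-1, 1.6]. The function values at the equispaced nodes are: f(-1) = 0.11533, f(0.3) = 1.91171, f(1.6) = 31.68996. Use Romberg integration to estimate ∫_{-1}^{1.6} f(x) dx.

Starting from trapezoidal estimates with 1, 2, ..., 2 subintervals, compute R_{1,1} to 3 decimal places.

17.096

R_{0,0} (trapezoid, 1 panel, h=2.6000): 41.34688
R_{1,0} (trapezoid, 2 panels, h=1.3000): 23.15866
R_{1,1} = 23.15866 + (23.15866 − 41.34688)/3 = 17.09592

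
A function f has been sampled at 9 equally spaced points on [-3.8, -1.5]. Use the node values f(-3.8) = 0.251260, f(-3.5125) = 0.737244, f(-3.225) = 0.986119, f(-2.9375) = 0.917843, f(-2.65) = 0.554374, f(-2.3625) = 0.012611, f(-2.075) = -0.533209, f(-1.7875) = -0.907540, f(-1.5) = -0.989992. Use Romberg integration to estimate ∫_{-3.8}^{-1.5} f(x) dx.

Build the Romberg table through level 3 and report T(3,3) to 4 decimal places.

T(0,0) (trapezoid, 1 panel, h=2.3000): -0.849542
T(1,0) (trapezoid, 2 panels, h=1.1500): 0.212759
T(2,0) (trapezoid, 4 panels, h=0.5750): 0.366803
T(3,0) (trapezoid, 8 panels, h=0.2875): 0.401947
T(1,1) = 0.212759 + (0.212759 − (-0.849542))/3 = 0.566859
T(2,1) = 0.366803 + (0.366803 − 0.212759)/3 = 0.418151
T(3,1) = 0.401947 + (0.401947 − 0.366803)/3 = 0.413662
T(2,2) = 0.418151 + (0.418151 − 0.566859)/15 = 0.408237
T(3,2) = 0.413662 + (0.413662 − 0.418151)/15 = 0.413363
T(3,3) = 0.413363 + (0.413363 − 0.408237)/63 = 0.413444

0.4134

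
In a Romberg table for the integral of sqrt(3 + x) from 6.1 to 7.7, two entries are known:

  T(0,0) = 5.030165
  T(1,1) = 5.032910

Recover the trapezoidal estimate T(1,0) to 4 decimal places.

5.0322

From T(1,1) = (4·T(1,0) − T(0,0))/3, solve for T(1,0):
4·T(1,0) = 3·5.032910 + 5.030165 = 20.128895
T(1,0) = 5.032224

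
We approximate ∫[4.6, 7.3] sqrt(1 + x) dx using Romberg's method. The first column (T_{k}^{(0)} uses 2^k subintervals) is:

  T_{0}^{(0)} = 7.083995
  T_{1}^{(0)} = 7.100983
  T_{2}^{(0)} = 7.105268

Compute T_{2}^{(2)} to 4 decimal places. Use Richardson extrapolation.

7.1067

Richardson extrapolation on the trapezoidal column (denominator 4−1=3):
T_{1}^{(1)} = (4·7.100983 − 7.083995) / 3 = 7.106646
T_{2}^{(1)} = (4·7.105268 − 7.100983) / 3 = 7.106696
T_{2}^{(2)} = (16·7.106696 − 7.106646) / 15 = 7.106699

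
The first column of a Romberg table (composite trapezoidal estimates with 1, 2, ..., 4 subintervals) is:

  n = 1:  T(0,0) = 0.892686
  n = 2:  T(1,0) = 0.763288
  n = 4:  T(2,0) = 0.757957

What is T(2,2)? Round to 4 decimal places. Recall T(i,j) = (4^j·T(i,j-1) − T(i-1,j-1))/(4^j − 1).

0.7586

T(1,1) = 0.763288 + (0.763288 − 0.892686)/3 = 0.720155
T(2,1) = 0.757957 + (0.757957 − 0.763288)/3 = 0.756180
T(2,2) = 0.756180 + (0.756180 − 0.720155)/15 = 0.758582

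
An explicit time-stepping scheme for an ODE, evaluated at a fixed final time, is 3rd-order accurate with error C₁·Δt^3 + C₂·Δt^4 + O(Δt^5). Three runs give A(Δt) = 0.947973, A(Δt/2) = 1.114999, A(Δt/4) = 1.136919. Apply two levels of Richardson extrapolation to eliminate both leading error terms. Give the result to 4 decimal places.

First eliminate the Δt^3 term (factor 2^3 = 8):
  B₁ = (8·1.114999 − 0.947973)/7 = 1.138860
  B₂ = (8·1.136919 − 1.114999)/7 = 1.140050
Then eliminate the Δt^4 term (factor 2^4 = 16):
  (16·1.140050 − 1.138860)/15 = 1.140129

1.1401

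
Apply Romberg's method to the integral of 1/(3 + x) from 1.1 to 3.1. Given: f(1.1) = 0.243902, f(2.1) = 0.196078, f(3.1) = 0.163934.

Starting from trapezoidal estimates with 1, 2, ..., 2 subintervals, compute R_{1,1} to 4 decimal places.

0.3974

R_{0,0} (trapezoid, 1 panel, h=2.0000): 0.407836
R_{1,0} (trapezoid, 2 panels, h=1.0000): 0.399996
R_{1,1} = 0.399996 + (0.399996 − 0.407836)/3 = 0.397383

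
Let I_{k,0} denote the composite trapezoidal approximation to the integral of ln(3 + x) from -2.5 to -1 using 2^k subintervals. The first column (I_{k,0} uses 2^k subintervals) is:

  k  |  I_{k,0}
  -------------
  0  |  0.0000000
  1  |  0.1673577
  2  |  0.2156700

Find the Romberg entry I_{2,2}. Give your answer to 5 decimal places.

0.23235

Richardson extrapolation on the trapezoidal column (denominator 4−1=3):
I_{1,1} = 0.1673577 + (0.1673577 − 0.0000000)/3 = 0.2231436
I_{2,1} = 0.2156700 + (0.2156700 − 0.1673577)/3 = 0.2317741
I_{2,2} = 0.2317741 + (0.2317741 − 0.2231436)/15 = 0.2323495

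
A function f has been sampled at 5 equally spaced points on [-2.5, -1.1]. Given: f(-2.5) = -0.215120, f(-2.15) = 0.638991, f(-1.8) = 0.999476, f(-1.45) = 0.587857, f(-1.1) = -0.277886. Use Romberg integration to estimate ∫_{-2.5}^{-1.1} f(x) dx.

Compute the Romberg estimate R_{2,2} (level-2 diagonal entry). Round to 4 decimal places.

0.7436

R_{0,0} (trapezoid, 1 panel, h=1.4000): -0.345104
R_{1,0} (trapezoid, 2 panels, h=0.7000): 0.527081
R_{2,0} (trapezoid, 4 panels, h=0.3500): 0.692937
R_{1,1} = 0.527081 + (0.527081 − (-0.345104))/3 = 0.817809
R_{2,1} = 0.692937 + (0.692937 − 0.527081)/3 = 0.748222
R_{2,2} = 0.748222 + (0.748222 − 0.817809)/15 = 0.743583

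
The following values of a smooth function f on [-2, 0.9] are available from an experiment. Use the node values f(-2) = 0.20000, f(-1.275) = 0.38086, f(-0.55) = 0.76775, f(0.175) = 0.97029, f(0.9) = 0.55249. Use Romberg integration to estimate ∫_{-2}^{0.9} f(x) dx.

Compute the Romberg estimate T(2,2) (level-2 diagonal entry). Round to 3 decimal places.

T(0,0) (trapezoid, 1 panel, h=2.9000): 1.09111
T(1,0) (trapezoid, 2 panels, h=1.4500): 1.65879
T(2,0) (trapezoid, 4 panels, h=0.7250): 1.80898
T(1,1) = 1.65879 + (1.65879 − 1.09111)/3 = 1.84802
T(2,1) = 1.80898 + (1.80898 − 1.65879)/3 = 1.85904
T(2,2) = 1.85904 + (1.85904 − 1.84802)/15 = 1.85977

1.860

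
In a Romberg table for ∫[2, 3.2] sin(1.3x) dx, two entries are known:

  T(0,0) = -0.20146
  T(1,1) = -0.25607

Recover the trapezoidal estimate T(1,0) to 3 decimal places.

-0.242

From T(1,1) = (4·T(1,0) − T(0,0))/3, solve for T(1,0):
4·T(1,0) = 3·(-0.25607) + (-0.20146) = -0.96967
T(1,0) = -0.24242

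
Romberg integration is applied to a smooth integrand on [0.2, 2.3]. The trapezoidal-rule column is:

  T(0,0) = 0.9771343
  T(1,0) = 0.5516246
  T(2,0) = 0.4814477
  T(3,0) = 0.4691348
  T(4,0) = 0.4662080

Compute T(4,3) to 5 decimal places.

0.46524

T(2,1) = (4·0.4814477 − 0.5516246) / 3 = 0.4580554
T(3,1) = (4·0.4691348 − 0.4814477) / 3 = 0.4650305
T(4,1) = (4·0.4662080 − 0.4691348) / 3 = 0.4652324
T(3,2) = 0.4650305 + (0.4650305 − 0.4580554)/15 = 0.4654955
T(4,2) = 0.4652324 + (0.4652324 − 0.4650305)/15 = 0.4652459
T(4,3) = (64·0.4652459 − 0.4654955) / 63 = 0.4652419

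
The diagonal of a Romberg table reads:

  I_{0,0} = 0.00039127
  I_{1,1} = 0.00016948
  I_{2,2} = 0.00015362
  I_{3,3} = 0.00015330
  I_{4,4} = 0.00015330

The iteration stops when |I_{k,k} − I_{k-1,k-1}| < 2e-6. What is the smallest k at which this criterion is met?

k = 3

|I_{1,1} − I_{0,0}| = 0.00022179 ≥ 2e-6
|I_{2,2} − I_{1,1}| = 0.00001586 ≥ 2e-6
|I_{3,3} − I_{2,2}| = 0.00000032 < 2e-6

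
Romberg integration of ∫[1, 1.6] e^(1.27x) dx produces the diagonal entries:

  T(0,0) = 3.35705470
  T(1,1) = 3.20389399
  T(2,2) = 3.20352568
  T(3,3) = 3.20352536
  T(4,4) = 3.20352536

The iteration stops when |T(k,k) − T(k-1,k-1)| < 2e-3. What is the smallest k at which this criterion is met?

|T(1,1) − T(0,0)| = 0.15316071 ≥ 2e-3
|T(2,2) − T(1,1)| = 0.00036831 < 2e-3

k = 2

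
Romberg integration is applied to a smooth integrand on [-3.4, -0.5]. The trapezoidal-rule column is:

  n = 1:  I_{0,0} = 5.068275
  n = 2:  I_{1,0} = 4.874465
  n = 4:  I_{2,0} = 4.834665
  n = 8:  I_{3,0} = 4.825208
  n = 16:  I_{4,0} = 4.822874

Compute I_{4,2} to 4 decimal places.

Richardson extrapolation on the trapezoidal column (denominator 4−1=3):
I_{3,1} = (4·4.825208 − 4.834665) / 3 = 4.822056
I_{4,1} = 4.822874 + (4.822874 − 4.825208)/3 = 4.822096
I_{4,2} = 4.822096 + (4.822096 − 4.822056)/15 = 4.822099

4.8221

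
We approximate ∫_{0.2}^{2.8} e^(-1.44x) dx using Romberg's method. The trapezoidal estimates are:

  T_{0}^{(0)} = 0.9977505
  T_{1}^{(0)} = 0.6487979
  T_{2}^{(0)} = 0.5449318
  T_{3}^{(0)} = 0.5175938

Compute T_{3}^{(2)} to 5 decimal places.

0.50836

Richardson extrapolation on the trapezoidal column (denominator 4−1=3):
T_{2}^{(1)} = 0.5449318 + (0.5449318 − 0.6487979)/3 = 0.5103098
T_{3}^{(1)} = (4·0.5175938 − 0.5449318) / 3 = 0.5084811
T_{3}^{(2)} = (16·0.5084811 − 0.5103098) / 15 = 0.5083592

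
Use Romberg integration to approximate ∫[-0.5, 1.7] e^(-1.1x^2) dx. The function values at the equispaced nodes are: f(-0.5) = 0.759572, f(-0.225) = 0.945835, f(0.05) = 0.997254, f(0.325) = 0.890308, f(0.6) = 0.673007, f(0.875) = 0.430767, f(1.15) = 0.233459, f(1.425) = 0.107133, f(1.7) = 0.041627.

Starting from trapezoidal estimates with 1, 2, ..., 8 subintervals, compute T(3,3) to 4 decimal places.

T(0,0) (trapezoid, 1 panel, h=2.2000): 0.881319
T(1,0) (trapezoid, 2 panels, h=1.1000): 1.180967
T(2,0) (trapezoid, 4 panels, h=0.5500): 1.267376
T(3,0) (trapezoid, 8 panels, h=0.2750): 1.286550
T(1,1) = 1.180967 + (1.180967 − 0.881319)/3 = 1.280850
T(2,1) = 1.267376 + (1.267376 − 1.180967)/3 = 1.296179
T(3,1) = 1.286550 + (1.286550 − 1.267376)/3 = 1.292941
T(2,2) = 1.296179 + (1.296179 − 1.280850)/15 = 1.297201
T(3,2) = 1.292941 + (1.292941 − 1.296179)/15 = 1.292725
T(3,3) = 1.292725 + (1.292725 − 1.297201)/63 = 1.292654

1.2927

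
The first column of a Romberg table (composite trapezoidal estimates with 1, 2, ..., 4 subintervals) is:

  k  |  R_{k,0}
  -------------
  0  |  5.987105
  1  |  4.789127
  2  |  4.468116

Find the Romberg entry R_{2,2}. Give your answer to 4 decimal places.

R_{1,1} = (4·4.789127 − 5.987105) / 3 = 4.389801
R_{2,1} = 4.468116 + (4.468116 − 4.789127)/3 = 4.361112
R_{2,2} = (16·4.361112 − 4.389801) / 15 = 4.359199

4.3592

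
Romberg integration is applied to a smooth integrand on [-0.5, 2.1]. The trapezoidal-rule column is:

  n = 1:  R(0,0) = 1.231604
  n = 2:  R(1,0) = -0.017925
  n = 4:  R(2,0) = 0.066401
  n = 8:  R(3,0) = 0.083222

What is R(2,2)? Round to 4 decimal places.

0.1298

R(1,1) = -0.017925 + (-0.017925 − 1.231604)/3 = -0.434435
R(2,1) = 0.066401 + (0.066401 − (-0.017925))/3 = 0.094510
R(2,2) = (16·0.094510 − (-0.434435)) / 15 = 0.129773
(Column j=1 coincides with Simpson's rule on the same nodes.)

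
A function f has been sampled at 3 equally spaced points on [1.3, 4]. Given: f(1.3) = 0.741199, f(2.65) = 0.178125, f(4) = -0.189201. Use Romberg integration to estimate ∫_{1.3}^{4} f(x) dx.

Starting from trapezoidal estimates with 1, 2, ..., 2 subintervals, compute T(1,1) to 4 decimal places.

0.5690

T(0,0) (trapezoid, 1 panel, h=2.7000): 0.745197
T(1,0) (trapezoid, 2 panels, h=1.3500): 0.613067
T(1,1) = 0.613067 + (0.613067 − 0.745197)/3 = 0.569024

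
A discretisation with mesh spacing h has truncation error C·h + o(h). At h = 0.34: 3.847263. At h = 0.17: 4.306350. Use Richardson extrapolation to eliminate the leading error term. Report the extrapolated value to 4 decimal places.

The leading error scales as h; refining by a factor of 2 reduces it by 2^1 = 2.
Extrapolated value = (2·A(h/2) − A(h)) / (2 − 1)
= (2·4.306350 − 3.847263) / 1
= 4.765437 / 1 = 4.765437

4.7654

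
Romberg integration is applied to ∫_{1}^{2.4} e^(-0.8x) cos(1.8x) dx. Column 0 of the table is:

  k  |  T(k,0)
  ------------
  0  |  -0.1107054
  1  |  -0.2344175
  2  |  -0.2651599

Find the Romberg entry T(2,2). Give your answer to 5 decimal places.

-0.27539

Richardson extrapolation on the trapezoidal column (denominator 4−1=3):
T(1,1) = (4·(-0.2344175) − (-0.1107054)) / 3 = -0.2756549
T(2,1) = -0.2651599 + (-0.2651599 − (-0.2344175))/3 = -0.2754074
T(2,2) = -0.2754074 + (-0.2754074 − (-0.2756549))/15 = -0.2753909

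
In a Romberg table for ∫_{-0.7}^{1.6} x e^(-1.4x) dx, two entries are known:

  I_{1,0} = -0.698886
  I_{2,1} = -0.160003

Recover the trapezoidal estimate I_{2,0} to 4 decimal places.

From I_{2,1} = (4·I_{2,0} − I_{1,0})/3, solve for I_{2,0}:
4·I_{2,0} = 3·(-0.160003) + (-0.698886) = -1.178895
I_{2,0} = -0.294724

-0.2947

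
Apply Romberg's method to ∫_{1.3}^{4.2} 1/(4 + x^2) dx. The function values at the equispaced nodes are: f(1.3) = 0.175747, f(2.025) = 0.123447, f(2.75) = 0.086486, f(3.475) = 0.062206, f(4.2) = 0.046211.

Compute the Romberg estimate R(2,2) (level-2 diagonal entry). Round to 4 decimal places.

0.2749

R(0,0) (trapezoid, 1 panel, h=2.9000): 0.321839
R(1,0) (trapezoid, 2 panels, h=1.4500): 0.286324
R(2,0) (trapezoid, 4 panels, h=0.7250): 0.277761
R(1,1) = 0.286324 + (0.286324 − 0.321839)/3 = 0.274486
R(2,1) = 0.277761 + (0.277761 − 0.286324)/3 = 0.274907
R(2,2) = 0.274907 + (0.274907 − 0.274486)/15 = 0.274935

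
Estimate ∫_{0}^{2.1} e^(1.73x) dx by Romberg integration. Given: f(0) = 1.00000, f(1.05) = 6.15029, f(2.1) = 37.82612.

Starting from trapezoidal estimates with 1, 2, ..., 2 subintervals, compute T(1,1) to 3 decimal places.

T(0,0) (trapezoid, 1 panel, h=2.1000): 40.76743
T(1,0) (trapezoid, 2 panels, h=1.0500): 26.84152
T(1,1) = 26.84152 + (26.84152 − 40.76743)/3 = 22.19955

22.200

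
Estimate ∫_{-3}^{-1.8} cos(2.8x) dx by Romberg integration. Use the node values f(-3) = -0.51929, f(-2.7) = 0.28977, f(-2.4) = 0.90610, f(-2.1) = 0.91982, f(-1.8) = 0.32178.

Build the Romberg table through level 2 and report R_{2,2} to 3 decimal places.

0.643

R_{0,0} (trapezoid, 1 panel, h=1.2000): -0.11851
R_{1,0} (trapezoid, 2 panels, h=0.6000): 0.48441
R_{2,0} (trapezoid, 4 panels, h=0.3000): 0.60508
R_{1,1} = 0.48441 + (0.48441 − (-0.11851))/3 = 0.68538
R_{2,1} = 0.60508 + (0.60508 − 0.48441)/3 = 0.64530
R_{2,2} = 0.64530 + (0.64530 − 0.68538)/15 = 0.64263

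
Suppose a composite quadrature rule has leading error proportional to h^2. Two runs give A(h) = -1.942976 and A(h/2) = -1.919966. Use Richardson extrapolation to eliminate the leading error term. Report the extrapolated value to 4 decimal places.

-1.9123

The leading error scales as h^2; refining by a factor of 2 reduces it by 2^2 = 4.
Extrapolated value = (4·A(h/2) − A(h)) / (4 − 1)
= (4·(-1.919966) − (-1.942976)) / 3
= -5.736888 / 3 = -1.912296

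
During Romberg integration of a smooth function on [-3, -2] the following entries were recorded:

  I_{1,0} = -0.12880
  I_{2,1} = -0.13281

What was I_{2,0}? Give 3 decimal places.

From I_{2,1} = (4·I_{2,0} − I_{1,0})/3, solve for I_{2,0}:
4·I_{2,0} = 3·(-0.13281) + (-0.12880) = -0.52723
I_{2,0} = -0.13181

-0.132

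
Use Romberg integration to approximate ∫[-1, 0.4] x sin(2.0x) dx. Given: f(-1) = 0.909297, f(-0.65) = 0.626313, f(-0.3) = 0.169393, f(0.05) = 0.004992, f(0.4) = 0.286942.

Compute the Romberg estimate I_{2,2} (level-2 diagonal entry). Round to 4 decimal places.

0.4761

I_{0,0} (trapezoid, 1 panel, h=1.4000): 0.837367
I_{1,0} (trapezoid, 2 panels, h=0.7000): 0.537259
I_{2,0} (trapezoid, 4 panels, h=0.3500): 0.489586
I_{1,1} = 0.537259 + (0.537259 − 0.837367)/3 = 0.437223
I_{2,1} = 0.489586 + (0.489586 − 0.537259)/3 = 0.473695
I_{2,2} = 0.473695 + (0.473695 − 0.437223)/15 = 0.476126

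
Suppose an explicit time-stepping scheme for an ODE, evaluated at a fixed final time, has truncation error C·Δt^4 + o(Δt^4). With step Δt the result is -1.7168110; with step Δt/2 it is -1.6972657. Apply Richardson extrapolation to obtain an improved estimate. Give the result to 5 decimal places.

The leading error scales as Δt^4; refining by a factor of 2 reduces it by 2^4 = 16.
Extrapolated value = (16·A(Δt/2) − A(Δt)) / (16 − 1)
= (16·(-1.6972657) − (-1.7168110)) / 15
= -25.4394402 / 15 = -1.6959627

-1.69596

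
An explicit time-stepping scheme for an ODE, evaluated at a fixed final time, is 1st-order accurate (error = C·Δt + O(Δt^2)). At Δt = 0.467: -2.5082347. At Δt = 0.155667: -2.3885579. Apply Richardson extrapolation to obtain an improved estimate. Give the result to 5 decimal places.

-2.32872

The leading error scales as Δt; refining by a factor of 3 reduces it by 3^1 = 3.
Extrapolated value = (3·A(Δt/3) − A(Δt)) / (3 − 1)
= (3·(-2.3885579) − (-2.5082347)) / 2
= -4.6574390 / 2 = -2.3287195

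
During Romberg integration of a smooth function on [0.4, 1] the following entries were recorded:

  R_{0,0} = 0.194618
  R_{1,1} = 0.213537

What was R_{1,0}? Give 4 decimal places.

From R_{1,1} = (4·R_{1,0} − R_{0,0})/3, solve for R_{1,0}:
4·R_{1,0} = 3·0.213537 + 0.194618 = 0.835229
R_{1,0} = 0.208807

0.2088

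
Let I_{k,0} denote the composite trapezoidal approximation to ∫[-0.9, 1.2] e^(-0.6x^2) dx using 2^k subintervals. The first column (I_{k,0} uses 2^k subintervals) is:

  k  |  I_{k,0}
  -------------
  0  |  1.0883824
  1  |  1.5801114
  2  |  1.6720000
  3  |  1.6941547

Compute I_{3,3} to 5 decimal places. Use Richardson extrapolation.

Richardson extrapolation on the trapezoidal column (denominator 4−1=3):
I_{1,1} = (4·1.5801114 − 1.0883824) / 3 = 1.7440211
I_{2,1} = (4·1.6720000 − 1.5801114) / 3 = 1.7026295
I_{3,1} = (4·1.6941547 − 1.6720000) / 3 = 1.7015396
I_{2,2} = 1.7026295 + (1.7026295 − 1.7440211)/15 = 1.6998701
I_{3,2} = (16·1.7015396 − 1.7026295) / 15 = 1.7014669
I_{3,3} = (64·1.7014669 − 1.6998701) / 63 = 1.7014922
(Column j=1 coincides with Simpson's rule on the same nodes.)

1.70149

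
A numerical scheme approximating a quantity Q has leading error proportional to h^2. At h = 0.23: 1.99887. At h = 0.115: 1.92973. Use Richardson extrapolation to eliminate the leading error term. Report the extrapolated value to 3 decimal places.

The leading error scales as h^2; refining by a factor of 2 reduces it by 2^2 = 4.
Extrapolated value = (4·A(h/2) − A(h)) / (4 − 1)
= (4·1.92973 − 1.99887) / 3
= 5.72005 / 3 = 1.90668

1.907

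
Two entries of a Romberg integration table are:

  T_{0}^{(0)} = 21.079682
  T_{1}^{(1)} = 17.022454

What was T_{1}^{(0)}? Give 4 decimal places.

From T_{1}^{(1)} = (4·T_{1}^{(0)} − T_{0}^{(0)})/3, solve for T_{1}^{(0)}:
4·T_{1}^{(0)} = 3·17.022454 + 21.079682 = 72.147044
T_{1}^{(0)} = 18.036761

18.0368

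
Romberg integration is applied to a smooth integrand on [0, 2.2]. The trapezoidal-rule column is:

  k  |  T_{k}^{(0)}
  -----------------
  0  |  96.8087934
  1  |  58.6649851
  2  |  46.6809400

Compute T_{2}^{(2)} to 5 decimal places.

T_{1}^{(1)} = (4·58.6649851 − 96.8087934) / 3 = 45.9503823
T_{2}^{(1)} = 46.6809400 + (46.6809400 − 58.6649851)/3 = 42.6862583
T_{2}^{(2)} = (16·42.6862583 − 45.9503823) / 15 = 42.4686500
(Column j=1 coincides with Simpson's rule on the same nodes.)

42.46865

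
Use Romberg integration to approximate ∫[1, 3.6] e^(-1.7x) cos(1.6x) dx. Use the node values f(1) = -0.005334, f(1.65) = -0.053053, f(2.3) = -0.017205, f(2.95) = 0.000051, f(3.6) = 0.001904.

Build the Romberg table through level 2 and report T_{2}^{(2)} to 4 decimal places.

T_{0}^{(0)} (trapezoid, 1 panel, h=2.6000): -0.004459
T_{1}^{(0)} (trapezoid, 2 panels, h=1.3000): -0.024596
T_{2}^{(0)} (trapezoid, 4 panels, h=0.6500): -0.046749
T_{1}^{(1)} = -0.024596 + (-0.024596 − (-0.004459))/3 = -0.031308
T_{2}^{(1)} = -0.046749 + (-0.046749 − (-0.024596))/3 = -0.054133
T_{2}^{(2)} = -0.054133 + (-0.054133 − (-0.031308))/15 = -0.055655

-0.0557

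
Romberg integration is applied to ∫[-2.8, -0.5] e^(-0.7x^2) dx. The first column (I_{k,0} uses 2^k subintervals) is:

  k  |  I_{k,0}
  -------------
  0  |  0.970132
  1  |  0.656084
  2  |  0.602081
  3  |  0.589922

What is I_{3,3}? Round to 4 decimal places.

I_{1,1} = (4·0.656084 − 0.970132) / 3 = 0.551401
I_{2,1} = (4·0.602081 − 0.656084) / 3 = 0.584080
I_{3,1} = (4·0.589922 − 0.602081) / 3 = 0.585869
I_{2,2} = 0.584080 + (0.584080 − 0.551401)/15 = 0.586259
I_{3,2} = 0.585869 + (0.585869 − 0.584080)/15 = 0.585988
I_{3,3} = (64·0.585988 − 0.586259) / 63 = 0.585984

0.5860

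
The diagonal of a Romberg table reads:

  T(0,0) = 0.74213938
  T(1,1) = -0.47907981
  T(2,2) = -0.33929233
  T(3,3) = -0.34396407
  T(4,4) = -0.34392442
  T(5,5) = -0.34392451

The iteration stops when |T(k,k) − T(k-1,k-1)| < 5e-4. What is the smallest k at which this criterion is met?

k = 4

|T(1,1) − T(0,0)| = 1.22121919 ≥ 5e-4
|T(2,2) − T(1,1)| = 0.13978748 ≥ 5e-4
|T(3,3) − T(2,2)| = 0.00467174 ≥ 5e-4
|T(4,4) − T(3,3)| = 0.00003965 < 5e-4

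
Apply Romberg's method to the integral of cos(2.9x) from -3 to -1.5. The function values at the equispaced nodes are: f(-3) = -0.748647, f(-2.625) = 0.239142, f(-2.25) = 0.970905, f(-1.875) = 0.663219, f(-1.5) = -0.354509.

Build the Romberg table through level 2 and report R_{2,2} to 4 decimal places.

0.5467

R_{0,0} (trapezoid, 1 panel, h=1.5000): -0.827367
R_{1,0} (trapezoid, 2 panels, h=0.7500): 0.314495
R_{2,0} (trapezoid, 4 panels, h=0.3750): 0.495633
R_{1,1} = 0.314495 + (0.314495 − (-0.827367))/3 = 0.695116
R_{2,1} = 0.495633 + (0.495633 − 0.314495)/3 = 0.556012
R_{2,2} = 0.556012 + (0.556012 − 0.695116)/15 = 0.546738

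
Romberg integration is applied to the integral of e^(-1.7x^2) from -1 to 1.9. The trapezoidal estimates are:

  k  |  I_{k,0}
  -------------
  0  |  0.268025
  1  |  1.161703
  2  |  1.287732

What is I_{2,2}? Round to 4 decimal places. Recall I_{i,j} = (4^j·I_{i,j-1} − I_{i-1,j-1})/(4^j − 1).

I_{1,1} = 1.161703 + (1.161703 − 0.268025)/3 = 1.459596
I_{2,1} = (4·1.287732 − 1.161703) / 3 = 1.329742
I_{2,2} = (16·1.329742 − 1.459596) / 15 = 1.321085
(Column j=1 coincides with Simpson's rule on the same nodes.)

1.3211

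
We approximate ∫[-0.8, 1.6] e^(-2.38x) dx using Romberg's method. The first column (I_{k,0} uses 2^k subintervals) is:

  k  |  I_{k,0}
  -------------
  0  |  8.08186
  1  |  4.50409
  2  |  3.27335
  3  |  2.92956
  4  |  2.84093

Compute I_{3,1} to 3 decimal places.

I_{3,1} = (4·2.92956 − 3.27335) / 3 = 2.81496

2.815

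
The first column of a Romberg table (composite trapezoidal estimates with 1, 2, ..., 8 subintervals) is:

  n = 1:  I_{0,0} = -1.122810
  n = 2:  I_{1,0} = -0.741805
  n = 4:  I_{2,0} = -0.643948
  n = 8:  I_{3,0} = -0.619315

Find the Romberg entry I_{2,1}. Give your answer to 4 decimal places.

I_{2,1} = -0.643948 + (-0.643948 − (-0.741805))/3 = -0.611329
(Column j=1 coincides with Simpson's rule on the same nodes.)

-0.6113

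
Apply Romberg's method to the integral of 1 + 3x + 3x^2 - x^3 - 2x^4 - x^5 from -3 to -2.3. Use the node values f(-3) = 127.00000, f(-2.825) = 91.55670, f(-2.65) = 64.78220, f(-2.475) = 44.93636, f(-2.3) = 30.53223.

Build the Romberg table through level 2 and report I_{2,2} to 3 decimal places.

I_{0,0} (trapezoid, 1 panel, h=0.7000): 55.13628
I_{1,0} (trapezoid, 2 panels, h=0.3500): 50.24191
I_{2,0} (trapezoid, 4 panels, h=0.1750): 49.00724
I_{1,1} = 50.24191 + (50.24191 − 55.13628)/3 = 48.61045
I_{2,1} = 49.00724 + (49.00724 − 50.24191)/3 = 48.59568
I_{2,2} = 48.59568 + (48.59568 − 48.61045)/15 = 48.59470

48.595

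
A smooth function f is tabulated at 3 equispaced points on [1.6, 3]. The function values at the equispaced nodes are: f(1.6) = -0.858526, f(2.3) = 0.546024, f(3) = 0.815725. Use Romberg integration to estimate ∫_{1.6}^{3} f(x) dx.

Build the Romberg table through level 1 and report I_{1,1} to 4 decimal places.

I_{0,0} (trapezoid, 1 panel, h=1.4000): -0.029961
I_{1,0} (trapezoid, 2 panels, h=0.7000): 0.367236
I_{1,1} = 0.367236 + (0.367236 − (-0.029961))/3 = 0.499635

0.4996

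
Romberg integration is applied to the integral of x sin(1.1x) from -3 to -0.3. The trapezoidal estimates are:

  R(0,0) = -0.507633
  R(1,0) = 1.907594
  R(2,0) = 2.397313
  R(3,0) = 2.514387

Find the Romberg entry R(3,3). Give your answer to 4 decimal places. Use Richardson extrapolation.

Richardson extrapolation on the trapezoidal column (denominator 4−1=3):
R(1,1) = (4·1.907594 − (-0.507633)) / 3 = 2.712670
R(2,1) = 2.397313 + (2.397313 − 1.907594)/3 = 2.560553
R(3,1) = (4·2.514387 − 2.397313) / 3 = 2.553412
R(2,2) = 2.560553 + (2.560553 − 2.712670)/15 = 2.550412
R(3,2) = (16·2.553412 − 2.560553) / 15 = 2.552936
R(3,3) = 2.552936 + (2.552936 − 2.550412)/63 = 2.552976
(Column j=1 coincides with Simpson's rule on the same nodes.)

2.5530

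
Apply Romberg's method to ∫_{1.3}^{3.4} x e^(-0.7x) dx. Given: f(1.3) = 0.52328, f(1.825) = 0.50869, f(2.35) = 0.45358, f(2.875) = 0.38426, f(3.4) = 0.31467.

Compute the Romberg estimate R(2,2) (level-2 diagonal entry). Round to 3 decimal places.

0.931

R(0,0) (trapezoid, 1 panel, h=2.1000): 0.87985
R(1,0) (trapezoid, 2 panels, h=1.0500): 0.91618
R(2,0) (trapezoid, 4 panels, h=0.5250): 0.92689
R(1,1) = 0.91618 + (0.91618 − 0.87985)/3 = 0.92829
R(2,1) = 0.92689 + (0.92689 − 0.91618)/3 = 0.93046
R(2,2) = 0.93046 + (0.93046 − 0.92829)/15 = 0.93060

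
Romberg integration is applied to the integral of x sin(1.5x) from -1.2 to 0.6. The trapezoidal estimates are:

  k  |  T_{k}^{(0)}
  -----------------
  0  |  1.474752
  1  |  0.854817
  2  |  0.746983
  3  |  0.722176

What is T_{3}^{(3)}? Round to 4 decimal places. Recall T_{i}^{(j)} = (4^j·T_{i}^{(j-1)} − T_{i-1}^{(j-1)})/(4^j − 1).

Richardson extrapolation on the trapezoidal column (denominator 4−1=3):
T_{1}^{(1)} = 0.854817 + (0.854817 − 1.474752)/3 = 0.648172
T_{2}^{(1)} = (4·0.746983 − 0.854817) / 3 = 0.711038
T_{3}^{(1)} = 0.722176 + (0.722176 − 0.746983)/3 = 0.713907
T_{2}^{(2)} = (16·0.711038 − 0.648172) / 15 = 0.715229
T_{3}^{(2)} = 0.713907 + (0.713907 − 0.711038)/15 = 0.714098
T_{3}^{(3)} = 0.714098 + (0.714098 − 0.715229)/63 = 0.714080
(Column j=1 coincides with Simpson's rule on the same nodes.)

0.7141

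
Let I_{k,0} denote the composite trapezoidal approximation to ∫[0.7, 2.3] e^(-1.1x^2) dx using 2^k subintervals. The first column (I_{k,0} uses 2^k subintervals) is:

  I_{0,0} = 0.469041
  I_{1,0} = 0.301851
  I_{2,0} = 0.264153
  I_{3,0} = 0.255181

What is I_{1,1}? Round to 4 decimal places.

0.2461

I_{1,1} = (4·0.301851 − 0.469041) / 3 = 0.246121
(Column j=1 coincides with Simpson's rule on the same nodes.)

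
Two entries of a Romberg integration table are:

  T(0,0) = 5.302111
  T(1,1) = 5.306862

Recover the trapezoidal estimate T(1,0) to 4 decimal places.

From T(1,1) = (4·T(1,0) − T(0,0))/3, solve for T(1,0):
4·T(1,0) = 3·5.306862 + 5.302111 = 21.222697
T(1,0) = 5.305674

5.3057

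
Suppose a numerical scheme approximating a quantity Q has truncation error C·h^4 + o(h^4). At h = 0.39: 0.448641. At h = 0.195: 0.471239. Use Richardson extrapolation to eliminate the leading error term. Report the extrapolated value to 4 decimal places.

The leading error scales as h^4; refining by a factor of 2 reduces it by 2^4 = 16.
Extrapolated value = (16·A(h/2) − A(h)) / (16 − 1)
= (16·0.471239 − 0.448641) / 15
= 7.091183 / 15 = 0.472746

0.4727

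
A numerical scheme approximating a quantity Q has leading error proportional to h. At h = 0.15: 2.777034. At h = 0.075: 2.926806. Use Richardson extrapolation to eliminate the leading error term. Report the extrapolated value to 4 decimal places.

The leading error scales as h; refining by a factor of 2 reduces it by 2^1 = 2.
Extrapolated value = (2·A(h/2) − A(h)) / (2 − 1)
= (2·2.926806 − 2.777034) / 1
= 3.076578 / 1 = 3.076578

3.0766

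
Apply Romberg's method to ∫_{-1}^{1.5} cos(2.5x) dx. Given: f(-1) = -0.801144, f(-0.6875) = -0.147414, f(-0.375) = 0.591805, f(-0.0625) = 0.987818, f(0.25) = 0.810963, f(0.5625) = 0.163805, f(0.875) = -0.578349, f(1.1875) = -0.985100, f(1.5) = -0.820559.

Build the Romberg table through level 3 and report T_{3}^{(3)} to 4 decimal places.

T_{0}^{(0)} (trapezoid, 1 panel, h=2.5000): -2.027129
T_{1}^{(0)} (trapezoid, 2 panels, h=1.2500): 0.000139
T_{2}^{(0)} (trapezoid, 4 panels, h=0.6250): 0.008480
T_{3}^{(0)} (trapezoid, 8 panels, h=0.3125): 0.010211
T_{1}^{(1)} = 0.000139 + (0.000139 − (-2.027129))/3 = 0.675895
T_{2}^{(1)} = 0.008480 + (0.008480 − 0.000139)/3 = 0.011260
T_{3}^{(1)} = 0.010211 + (0.010211 − 0.008480)/3 = 0.010788
T_{2}^{(2)} = 0.011260 + (0.011260 − 0.675895)/15 = -0.033049
T_{3}^{(2)} = 0.010788 + (0.010788 − 0.011260)/15 = 0.010757
T_{3}^{(3)} = 0.010757 + (0.010757 − (-0.033049))/63 = 0.011452

0.0115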